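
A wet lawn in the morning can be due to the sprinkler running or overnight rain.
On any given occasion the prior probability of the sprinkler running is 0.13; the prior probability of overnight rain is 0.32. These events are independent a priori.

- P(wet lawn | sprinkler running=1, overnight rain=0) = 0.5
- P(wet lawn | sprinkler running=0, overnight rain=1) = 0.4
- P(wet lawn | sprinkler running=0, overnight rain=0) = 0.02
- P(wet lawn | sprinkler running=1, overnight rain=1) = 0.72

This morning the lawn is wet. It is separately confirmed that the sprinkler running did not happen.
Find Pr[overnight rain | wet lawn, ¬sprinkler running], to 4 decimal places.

By total probability over both values of overnight rain:
  P(wet lawn | ¬sprinkler running) = 0.02·0.68 + 0.4·0.32
        = 0.013600 + 0.128000 = 0.141600
Configurations with overnight rain contribute 0.128000, so
  P(overnight rain | wet lawn, ¬sprinkler running) = 0.128000 / 0.141600 ≈ 0.9040

Pr[overnight rain | wet lawn, ¬sprinkler running] ≈ 0.9040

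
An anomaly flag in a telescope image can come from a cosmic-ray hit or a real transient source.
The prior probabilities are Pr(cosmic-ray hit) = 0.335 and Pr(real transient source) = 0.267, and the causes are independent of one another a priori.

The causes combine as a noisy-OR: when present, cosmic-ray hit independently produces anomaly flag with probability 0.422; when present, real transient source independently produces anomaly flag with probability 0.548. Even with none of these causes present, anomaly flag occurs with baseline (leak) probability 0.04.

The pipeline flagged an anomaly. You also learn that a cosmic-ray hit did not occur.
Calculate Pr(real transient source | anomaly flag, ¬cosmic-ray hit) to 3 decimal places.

Under noisy-OR, P(anomaly flag | causes) = 1 − (1−0.04)·∏(1−qᵢ) over the active causes.
P(anomaly flag | ¬cosmic-ray hit) = 0.04*0.733 + 0.56608*0.267 = 0.029320 + 0.151143 = 0.180463
Of this, 0.151143 comes from 0.56608*0.267 (the real transient source=true cases).
So P(real transient source | anomaly flag, ¬cosmic-ray hit) = 0.151143/0.180463 ≈ 0.838.

Pr(real transient source | anomaly flag, ¬cosmic-ray hit) ≈ 0.838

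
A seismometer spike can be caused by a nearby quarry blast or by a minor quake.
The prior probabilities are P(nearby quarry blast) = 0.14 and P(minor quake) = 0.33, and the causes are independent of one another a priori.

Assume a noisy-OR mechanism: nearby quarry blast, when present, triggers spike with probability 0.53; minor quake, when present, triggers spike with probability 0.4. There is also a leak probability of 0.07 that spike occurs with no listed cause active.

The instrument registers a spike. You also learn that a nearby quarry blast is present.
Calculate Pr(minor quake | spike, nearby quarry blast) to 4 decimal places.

Pr(minor quake | spike, nearby quarry blast) ≈ 0.3923

Under noisy-OR, P(spike | causes) = 1 − (1−0.07)·∏(1−qᵢ) over the active causes.
By total probability over both values of minor quake:
  P(spike | nearby quarry blast) = 0.5629·0.67 + 0.73774·0.33
        = 0.377143 + 0.243454 = 0.620597
The terms with minor quake present sum to 0.243454, so
  P(minor quake | spike, nearby quarry blast) = 0.243454 / 0.620597 ≈ 0.3923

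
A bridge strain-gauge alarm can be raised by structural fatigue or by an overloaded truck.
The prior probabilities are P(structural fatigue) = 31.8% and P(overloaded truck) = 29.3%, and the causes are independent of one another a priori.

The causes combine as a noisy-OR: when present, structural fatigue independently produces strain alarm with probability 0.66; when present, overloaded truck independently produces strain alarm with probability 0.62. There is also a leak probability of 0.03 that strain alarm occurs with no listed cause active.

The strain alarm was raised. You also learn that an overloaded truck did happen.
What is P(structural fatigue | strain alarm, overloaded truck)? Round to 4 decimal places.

Under noisy-OR, P(strain alarm | causes) = 1 − (1−0.03)·∏(1−qᵢ) over the active causes.
Sum P(strain alarm|·) weighted by the priors over both values of structural fatigue:
  P(strain alarm | overloaded truck) = 0.6314*0.682 + 0.874676*0.318
        = 0.430615 + 0.278147 = 0.708762
Keeping only the structural fatigue-present terms gives 0.278147, so
  P(structural fatigue | strain alarm, overloaded truck) = 0.278147 / 0.708762 ≈ 0.3924

P(structural fatigue | strain alarm, overloaded truck) ≈ 0.3924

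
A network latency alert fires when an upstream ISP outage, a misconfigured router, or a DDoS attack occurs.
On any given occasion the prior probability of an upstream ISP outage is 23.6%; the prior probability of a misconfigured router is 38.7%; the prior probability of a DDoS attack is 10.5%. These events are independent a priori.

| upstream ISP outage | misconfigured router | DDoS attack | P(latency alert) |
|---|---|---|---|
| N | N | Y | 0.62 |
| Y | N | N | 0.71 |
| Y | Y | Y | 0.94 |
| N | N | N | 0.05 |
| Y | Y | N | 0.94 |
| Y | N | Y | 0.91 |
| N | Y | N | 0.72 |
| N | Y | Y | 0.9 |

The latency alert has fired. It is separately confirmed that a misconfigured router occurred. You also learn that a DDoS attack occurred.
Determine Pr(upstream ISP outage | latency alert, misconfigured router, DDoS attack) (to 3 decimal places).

Pr(upstream ISP outage | latency alert, misconfigured router, DDoS attack) ≈ 0.244

P(latency alert | misconfigured router, DDoS attack) = 0.9×0.764 + 0.94×0.236 = 0.687600 + 0.221840 = 0.909440
Of this, 0.221840 comes from 0.94×0.236 (the upstream ISP outage=true cases).
P(upstream ISP outage | latency alert, misconfigured router, DDoS attack) = 0.221840 / 0.909440 ≈ 0.244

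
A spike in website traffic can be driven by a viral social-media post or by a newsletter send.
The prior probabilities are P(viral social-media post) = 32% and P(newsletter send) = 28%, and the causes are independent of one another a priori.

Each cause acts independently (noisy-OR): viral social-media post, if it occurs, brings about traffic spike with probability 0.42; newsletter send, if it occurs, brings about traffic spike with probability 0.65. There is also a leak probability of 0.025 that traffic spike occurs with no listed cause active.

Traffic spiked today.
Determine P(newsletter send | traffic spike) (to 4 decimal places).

P(newsletter send | traffic spike) ≈ 0.6372

Under noisy-OR, P(traffic spike | causes) = 1 − (1−0.025)·∏(1−qᵢ) over the active causes.
P(traffic spike) = 0.025*0.68*0.72 + 0.65875*0.68*0.28 + 0.4345*0.32*0.72 + 0.802075*0.32*0.28 = 0.012240 + 0.125426 + 0.100109 + 0.071866 = 0.309641
Of this, 0.197292 comes from 0.125426 + 0.071866 (the newsletter send=true cases).
Hence the posterior is 0.197292/0.309641 ≈ 0.6372.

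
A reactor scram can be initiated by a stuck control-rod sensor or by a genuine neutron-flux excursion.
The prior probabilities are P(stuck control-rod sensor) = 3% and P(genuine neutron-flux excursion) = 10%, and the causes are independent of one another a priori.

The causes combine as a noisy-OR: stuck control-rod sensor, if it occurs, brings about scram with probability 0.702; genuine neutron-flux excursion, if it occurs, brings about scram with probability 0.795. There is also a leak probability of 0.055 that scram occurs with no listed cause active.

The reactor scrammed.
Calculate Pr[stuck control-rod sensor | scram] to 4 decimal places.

Under noisy-OR, P(scram | causes) = 1 − (1−0.055)·∏(1−qᵢ) over the active causes.
Sum P(scram|·) weighted by the priors over the 4 (stuck control-rod sensor, genuine neutron-flux excursion) configurations:
  P(scram) = 0.055×0.97×0.9 + 0.806275×0.97×0.1 + 0.71839×0.03×0.9 + 0.94227×0.03×0.1
        = 0.048015 + 0.078209 + 0.019397 + 0.002827 = 0.148448
Keeping only the stuck control-rod sensor-present terms gives 0.022224, so
  P(stuck control-rod sensor | scram) = 0.022224 / 0.148448 ≈ 0.1497

Pr[stuck control-rod sensor | scram] ≈ 0.1497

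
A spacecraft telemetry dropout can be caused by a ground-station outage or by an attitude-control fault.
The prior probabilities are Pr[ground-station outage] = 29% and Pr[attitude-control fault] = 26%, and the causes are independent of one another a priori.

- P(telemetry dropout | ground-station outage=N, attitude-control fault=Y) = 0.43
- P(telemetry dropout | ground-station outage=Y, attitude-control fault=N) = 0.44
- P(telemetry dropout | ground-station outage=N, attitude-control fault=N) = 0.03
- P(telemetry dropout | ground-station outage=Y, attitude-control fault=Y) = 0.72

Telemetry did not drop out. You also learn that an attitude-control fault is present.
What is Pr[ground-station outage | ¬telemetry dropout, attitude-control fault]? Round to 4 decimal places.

Pr[ground-station outage | ¬telemetry dropout, attitude-control fault] ≈ 0.1671

For the numerator, keep only ground-station outage=true terms: 0.28*0.29 = 0.081200
Denominator P(¬telemetry dropout | attitude-control fault): 0.57*0.71 + 0.28*0.29 = 0.485900
P(ground-station outage | ¬telemetry dropout, attitude-control fault) = 0.081200/0.485900 ≈ 0.1671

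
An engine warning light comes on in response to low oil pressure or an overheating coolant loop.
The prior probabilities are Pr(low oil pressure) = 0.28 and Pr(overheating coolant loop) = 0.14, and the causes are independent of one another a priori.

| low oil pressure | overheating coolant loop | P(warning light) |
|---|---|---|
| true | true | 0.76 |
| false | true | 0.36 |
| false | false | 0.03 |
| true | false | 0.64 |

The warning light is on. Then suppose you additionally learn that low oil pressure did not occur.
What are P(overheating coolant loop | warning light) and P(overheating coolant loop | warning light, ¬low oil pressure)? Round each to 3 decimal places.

P(overheating coolant loop | warning light) ≈ 0.277; P(overheating coolant loop | warning light, ¬low oil pressure) ≈ 0.661

P(warning light) = 0.03·0.72·0.86 + 0.36·0.72·0.14 + 0.64·0.28·0.86 + 0.76·0.28·0.14 = 0.018576 + 0.036288 + 0.154112 + 0.029792 = 0.238768
Restricting to configurations with overheating coolant loop present: 0.036288 + 0.029792 = 0.066080.
Hence the posterior is 0.066080/0.238768 ≈ 0.277.

With the extra evidence:
Numerator (weight on configurations with overheating coolant loop): 0.36*0.14 = 0.050400
Denominator P(warning light | ¬low oil pressure): 0.03*0.86 + 0.36*0.14 = 0.076200
P(overheating coolant loop | warning light, ¬low oil pressure) = 0.050400/0.076200 ≈ 0.661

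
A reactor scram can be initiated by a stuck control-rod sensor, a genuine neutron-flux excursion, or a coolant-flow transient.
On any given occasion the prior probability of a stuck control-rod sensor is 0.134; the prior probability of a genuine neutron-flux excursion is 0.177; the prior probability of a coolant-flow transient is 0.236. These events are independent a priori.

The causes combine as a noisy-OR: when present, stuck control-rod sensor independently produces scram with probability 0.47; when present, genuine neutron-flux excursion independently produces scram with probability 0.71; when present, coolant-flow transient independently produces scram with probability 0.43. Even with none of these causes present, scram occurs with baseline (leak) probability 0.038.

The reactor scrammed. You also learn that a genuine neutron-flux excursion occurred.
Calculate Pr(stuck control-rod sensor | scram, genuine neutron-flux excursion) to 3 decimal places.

Pr(stuck control-rod sensor | scram, genuine neutron-flux excursion) ≈ 0.152

Under noisy-OR, P(scram | causes) = 1 − (1−0.038)·∏(1−qᵢ) over the active causes.
P(scram | genuine neutron-flux excursion) = 0.72102×0.866×0.764 + 0.840981×0.866×0.236 + 0.852141×0.134×0.764 + 0.91572×0.134×0.236 = 0.477044 + 0.171876 + 0.087239 + 0.028959 = 0.765118
The stuck control-rod sensor-present share is 0.087239 + 0.028959 = 0.116198.
So P(stuck control-rod sensor | scram, genuine neutron-flux excursion) = 0.116198/0.765118 ≈ 0.152.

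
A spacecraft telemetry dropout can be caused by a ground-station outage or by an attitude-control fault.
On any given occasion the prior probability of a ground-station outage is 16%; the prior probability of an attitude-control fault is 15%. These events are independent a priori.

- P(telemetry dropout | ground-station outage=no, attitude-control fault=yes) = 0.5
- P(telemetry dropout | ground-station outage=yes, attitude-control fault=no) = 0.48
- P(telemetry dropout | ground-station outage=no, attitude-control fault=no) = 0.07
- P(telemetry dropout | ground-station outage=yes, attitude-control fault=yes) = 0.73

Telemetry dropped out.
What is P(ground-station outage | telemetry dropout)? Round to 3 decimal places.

P(ground-station outage | telemetry dropout) ≈ 0.423

Sum P(telemetry dropout|·) weighted by the priors over the 4 (ground-station outage, attitude-control fault) configurations:
  P(telemetry dropout) = 0.07*0.84*0.85 + 0.5*0.84*0.15 + 0.48*0.16*0.85 + 0.73*0.16*0.15
        = 0.049980 + 0.063000 + 0.065280 + 0.017520 = 0.195780
Configurations with ground-station outage contribute 0.082800, so
  P(ground-station outage | telemetry dropout) = 0.082800 / 0.195780 ≈ 0.423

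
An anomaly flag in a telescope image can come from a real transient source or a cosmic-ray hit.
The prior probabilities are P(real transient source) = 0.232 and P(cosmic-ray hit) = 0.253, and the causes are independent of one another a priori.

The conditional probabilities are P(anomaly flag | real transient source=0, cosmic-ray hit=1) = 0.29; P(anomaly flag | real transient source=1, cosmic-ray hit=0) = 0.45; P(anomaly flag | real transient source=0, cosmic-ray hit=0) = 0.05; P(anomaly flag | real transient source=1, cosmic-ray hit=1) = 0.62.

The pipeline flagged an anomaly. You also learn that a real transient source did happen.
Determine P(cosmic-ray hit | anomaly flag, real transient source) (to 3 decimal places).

Numerator (weight on configurations with cosmic-ray hit): 0.62×0.253 = 0.156860
The normalizing constant is 0.45×0.747 + 0.62×0.253 = 0.493010
Posterior = 0.156860 / 0.493010 ≈ 0.318

P(cosmic-ray hit | anomaly flag, real transient source) ≈ 0.318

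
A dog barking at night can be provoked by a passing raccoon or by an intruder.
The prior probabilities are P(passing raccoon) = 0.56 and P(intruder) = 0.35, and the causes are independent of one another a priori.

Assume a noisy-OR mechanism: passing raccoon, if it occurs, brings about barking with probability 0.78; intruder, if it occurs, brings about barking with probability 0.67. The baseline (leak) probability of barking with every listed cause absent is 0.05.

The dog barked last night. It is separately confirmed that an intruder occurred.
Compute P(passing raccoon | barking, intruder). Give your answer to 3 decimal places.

P(passing raccoon | barking, intruder) ≈ 0.633

Under noisy-OR, P(barking | causes) = 1 − (1−0.05)·∏(1−qᵢ) over the active causes.
Weight on passing raccoon=true, given the evidence: 0.93103×0.56 = 0.521377
The normalizing constant is 0.6865×0.44 + 0.93103×0.56 = 0.823437
Posterior = 0.521377 / 0.823437 ≈ 0.633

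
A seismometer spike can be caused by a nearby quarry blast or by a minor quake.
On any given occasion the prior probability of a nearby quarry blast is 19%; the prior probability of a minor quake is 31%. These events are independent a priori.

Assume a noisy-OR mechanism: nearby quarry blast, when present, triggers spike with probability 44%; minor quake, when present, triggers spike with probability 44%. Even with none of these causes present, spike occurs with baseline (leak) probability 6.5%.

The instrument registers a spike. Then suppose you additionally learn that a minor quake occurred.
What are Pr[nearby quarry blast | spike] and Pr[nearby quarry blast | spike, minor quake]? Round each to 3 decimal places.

Pr[nearby quarry blast | spike] ≈ 0.400; Pr[nearby quarry blast | spike, minor quake] ≈ 0.258

Under noisy-OR, P(spike | causes) = 1 − (1−0.065)·∏(1−qᵢ) over the active causes.
P(spike) = 0.065*0.81*0.69 + 0.4764*0.81*0.31 + 0.4764*0.19*0.69 + 0.706784*0.19*0.31 = 0.036328 + 0.119624 + 0.062456 + 0.041630 = 0.260038
Restricting to configurations with nearby quarry blast present: 0.062456 + 0.041630 = 0.104086.
So P(nearby quarry blast | spike) = 0.104086/0.260038 ≈ 0.400.

Now condition on the additional information:
Numerator (weight on configurations with nearby quarry blast): 0.706784×0.19 = 0.134289
Denominator P(spike | minor quake): 0.4764×0.81 + 0.706784×0.19 = 0.520173
Posterior = 0.134289 / 0.520173 ≈ 0.258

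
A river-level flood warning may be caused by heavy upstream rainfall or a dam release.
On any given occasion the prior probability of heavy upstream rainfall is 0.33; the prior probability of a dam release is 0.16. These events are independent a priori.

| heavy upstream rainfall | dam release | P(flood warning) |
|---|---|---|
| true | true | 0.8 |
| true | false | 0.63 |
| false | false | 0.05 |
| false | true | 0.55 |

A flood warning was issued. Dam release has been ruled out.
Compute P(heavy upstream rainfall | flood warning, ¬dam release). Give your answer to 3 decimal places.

By total probability over both values of heavy upstream rainfall:
  P(flood warning | ¬dam release) = 0.05*0.67 + 0.63*0.33
        = 0.033500 + 0.207900 = 0.241400
The terms with heavy upstream rainfall present sum to 0.207900, so
  P(heavy upstream rainfall | flood warning, ¬dam release) = 0.207900 / 0.241400 ≈ 0.861

P(heavy upstream rainfall | flood warning, ¬dam release) ≈ 0.861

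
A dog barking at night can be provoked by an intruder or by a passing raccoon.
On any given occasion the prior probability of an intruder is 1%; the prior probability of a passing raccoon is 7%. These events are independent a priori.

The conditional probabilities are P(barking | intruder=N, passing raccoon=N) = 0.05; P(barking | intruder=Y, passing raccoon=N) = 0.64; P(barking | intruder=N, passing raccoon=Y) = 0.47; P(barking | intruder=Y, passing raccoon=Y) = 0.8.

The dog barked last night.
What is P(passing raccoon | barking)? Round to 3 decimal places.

P(passing raccoon | barking) ≈ 0.389

P(barking) = 0.05*0.99*0.93 + 0.47*0.99*0.07 + 0.64*0.01*0.93 + 0.8*0.01*0.07 = 0.046035 + 0.032571 + 0.005952 + 0.000560 = 0.085118
Of this, 0.033131 comes from 0.032571 + 0.000560 (the passing raccoon=true cases).
P(passing raccoon | barking) = 0.033131 / 0.085118 ≈ 0.389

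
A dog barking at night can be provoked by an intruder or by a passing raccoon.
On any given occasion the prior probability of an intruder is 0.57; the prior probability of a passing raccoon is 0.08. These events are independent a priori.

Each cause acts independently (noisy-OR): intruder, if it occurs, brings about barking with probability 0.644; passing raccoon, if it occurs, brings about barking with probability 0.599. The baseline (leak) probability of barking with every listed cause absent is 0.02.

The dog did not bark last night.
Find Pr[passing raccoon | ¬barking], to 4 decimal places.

Under noisy-OR, P(barking | causes) = 1 − (1−0.02)·∏(1−qᵢ) over the active causes.
Enumerate the 4 (intruder, passing raccoon) configurations and weight by the priors:
  P(¬barking) = 0.98*0.43*0.92 + 0.39298*0.43*0.08 + 0.34888*0.57*0.92 + 0.139901*0.57*0.08
        = 0.387688 + 0.013519 + 0.182953 + 0.006379 = 0.590539
Keeping only the passing raccoon-present terms gives 0.019898, so
  P(passing raccoon | ¬barking) = 0.019898 / 0.590539 ≈ 0.0337

Pr[passing raccoon | ¬barking] ≈ 0.0337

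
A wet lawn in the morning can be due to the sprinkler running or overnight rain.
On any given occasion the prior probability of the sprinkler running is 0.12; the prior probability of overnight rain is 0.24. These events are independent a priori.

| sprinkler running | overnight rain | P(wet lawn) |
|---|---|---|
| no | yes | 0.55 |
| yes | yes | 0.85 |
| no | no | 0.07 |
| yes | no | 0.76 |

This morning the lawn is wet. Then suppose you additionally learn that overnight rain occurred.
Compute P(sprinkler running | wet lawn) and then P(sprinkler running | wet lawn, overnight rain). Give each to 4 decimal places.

P(sprinkler running | wet lawn) ≈ 0.3653; P(sprinkler running | wet lawn, overnight rain) ≈ 0.1741

P(wet lawn) = 0.07·0.88·0.76 + 0.55·0.88·0.24 + 0.76·0.12·0.76 + 0.85·0.12·0.24 = 0.046816 + 0.116160 + 0.069312 + 0.024480 = 0.256768
Of this, 0.093792 comes from 0.069312 + 0.024480 (the sprinkler running=true cases).
Hence the posterior is 0.093792/0.256768 ≈ 0.3653.

Now also conditioning on overnight rain=true:
By total probability over both values of sprinkler running:
  P(wet lawn | overnight rain) = 0.55·0.88 + 0.85·0.12
        = 0.484000 + 0.102000 = 0.586000
Keeping only the sprinkler running-present terms gives 0.102000, so
  P(sprinkler running | wet lawn, overnight rain) = 0.102000 / 0.586000 ≈ 0.1741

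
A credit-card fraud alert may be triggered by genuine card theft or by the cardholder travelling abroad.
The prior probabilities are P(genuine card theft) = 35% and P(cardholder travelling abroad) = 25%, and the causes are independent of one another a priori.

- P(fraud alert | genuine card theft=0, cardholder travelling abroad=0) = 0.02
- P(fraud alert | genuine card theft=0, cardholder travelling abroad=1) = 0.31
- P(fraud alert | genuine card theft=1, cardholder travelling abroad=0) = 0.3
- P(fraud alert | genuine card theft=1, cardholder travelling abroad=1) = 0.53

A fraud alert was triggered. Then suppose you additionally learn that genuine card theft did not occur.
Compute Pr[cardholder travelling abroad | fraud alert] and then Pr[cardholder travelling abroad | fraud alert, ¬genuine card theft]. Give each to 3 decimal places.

P(fraud alert) = 0.02·0.65·0.75 + 0.31·0.65·0.25 + 0.3·0.35·0.75 + 0.53·0.35·0.25 = 0.009750 + 0.050375 + 0.078750 + 0.046375 = 0.185250
The cardholder travelling abroad-present share is 0.050375 + 0.046375 = 0.096750.
Hence the posterior is 0.096750/0.185250 ≈ 0.522.

Now condition on the additional information:
P(fraud alert | ¬genuine card theft) = 0.02*0.75 + 0.31*0.25 = 0.015000 + 0.077500 = 0.092500
The cardholder travelling abroad-present share is 0.31*0.25 = 0.077500.
So P(cardholder travelling abroad | fraud alert, ¬genuine card theft) = 0.077500/0.092500 ≈ 0.838.
Ruling out genuine card theft raises the posterior on cardholder travelling abroad — the flip side of explaining away.

Pr[cardholder travelling abroad | fraud alert] ≈ 0.522; Pr[cardholder travelling abroad | fraud alert, ¬genuine card theft] ≈ 0.838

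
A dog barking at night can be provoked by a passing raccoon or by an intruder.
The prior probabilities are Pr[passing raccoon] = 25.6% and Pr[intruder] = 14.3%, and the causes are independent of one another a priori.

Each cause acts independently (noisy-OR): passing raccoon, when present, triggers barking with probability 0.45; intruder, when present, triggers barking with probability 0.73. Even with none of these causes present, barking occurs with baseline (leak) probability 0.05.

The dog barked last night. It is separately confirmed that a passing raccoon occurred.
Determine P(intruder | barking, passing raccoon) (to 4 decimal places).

Under noisy-OR, P(barking | causes) = 1 − (1−0.05)·∏(1−qᵢ) over the active causes.
Numerator (weight on configurations with intruder): 0.858925·0.143 = 0.122826
Denominator P(barking | passing raccoon): 0.4775·0.857 + 0.858925·0.143 = 0.532043
P(intruder | barking, passing raccoon) = 0.122826/0.532043 ≈ 0.2309

P(intruder | barking, passing raccoon) ≈ 0.2309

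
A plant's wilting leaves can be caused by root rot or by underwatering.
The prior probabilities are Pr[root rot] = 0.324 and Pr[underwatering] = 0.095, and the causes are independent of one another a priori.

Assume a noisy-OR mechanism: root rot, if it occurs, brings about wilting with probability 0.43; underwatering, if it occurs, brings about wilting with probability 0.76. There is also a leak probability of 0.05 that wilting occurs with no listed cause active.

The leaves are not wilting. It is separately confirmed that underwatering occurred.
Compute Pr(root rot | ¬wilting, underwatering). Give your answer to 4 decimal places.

Pr(root rot | ¬wilting, underwatering) ≈ 0.2146

Under noisy-OR, P(wilting | causes) = 1 − (1−0.05)·∏(1−qᵢ) over the active causes.
By total probability over both values of root rot:
  P(¬wilting | underwatering) = 0.228×0.676 + 0.12996×0.324
        = 0.154128 + 0.042107 = 0.196235
Configurations with root rot contribute 0.042107, so
  P(root rot | ¬wilting, underwatering) = 0.042107 / 0.196235 ≈ 0.2146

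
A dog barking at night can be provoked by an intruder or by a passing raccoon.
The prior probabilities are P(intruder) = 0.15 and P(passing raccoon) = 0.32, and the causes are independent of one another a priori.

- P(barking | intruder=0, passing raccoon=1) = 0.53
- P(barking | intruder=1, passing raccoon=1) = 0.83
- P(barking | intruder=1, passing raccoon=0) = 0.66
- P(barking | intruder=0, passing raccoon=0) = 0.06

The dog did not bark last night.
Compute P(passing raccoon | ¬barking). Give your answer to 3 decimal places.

P(¬barking) = 0.94*0.85*0.68 + 0.47*0.85*0.32 + 0.34*0.15*0.68 + 0.17*0.15*0.32 = 0.543320 + 0.127840 + 0.034680 + 0.008160 = 0.714000
Of this, 0.136000 comes from 0.127840 + 0.008160 (the passing raccoon=true cases).
P(passing raccoon | ¬barking) = 0.136000 / 0.714000 ≈ 0.190

P(passing raccoon | ¬barking) ≈ 0.190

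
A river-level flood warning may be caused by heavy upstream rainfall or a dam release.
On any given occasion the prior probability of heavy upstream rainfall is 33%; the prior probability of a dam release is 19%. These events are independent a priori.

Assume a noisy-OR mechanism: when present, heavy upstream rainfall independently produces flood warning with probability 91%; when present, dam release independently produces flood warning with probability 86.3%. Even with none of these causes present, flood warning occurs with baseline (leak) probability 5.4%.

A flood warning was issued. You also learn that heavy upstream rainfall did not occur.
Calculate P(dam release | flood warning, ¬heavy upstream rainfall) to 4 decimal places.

Under noisy-OR, P(flood warning | causes) = 1 − (1−0.054)·∏(1−qᵢ) over the active causes.
P(flood warning | ¬heavy upstream rainfall) = 0.054×0.81 + 0.870398×0.19 = 0.043740 + 0.165376 = 0.209116
Of this, 0.165376 comes from 0.870398×0.19 (the dam release=true cases).
Hence the posterior is 0.165376/0.209116 ≈ 0.7908.

P(dam release | flood warning, ¬heavy upstream rainfall) ≈ 0.7908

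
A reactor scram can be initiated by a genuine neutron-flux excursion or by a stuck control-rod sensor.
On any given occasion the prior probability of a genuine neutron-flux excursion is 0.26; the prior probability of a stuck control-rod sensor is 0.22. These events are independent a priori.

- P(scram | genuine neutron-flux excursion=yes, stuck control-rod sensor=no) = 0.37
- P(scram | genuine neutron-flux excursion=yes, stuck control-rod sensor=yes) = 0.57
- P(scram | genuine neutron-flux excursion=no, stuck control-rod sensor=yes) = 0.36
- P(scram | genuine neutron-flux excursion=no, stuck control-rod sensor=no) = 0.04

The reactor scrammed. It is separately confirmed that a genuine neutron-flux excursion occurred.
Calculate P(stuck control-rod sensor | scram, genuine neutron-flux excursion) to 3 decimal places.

P(stuck control-rod sensor | scram, genuine neutron-flux excursion) ≈ 0.303

Enumerate both values of stuck control-rod sensor and weight by the priors:
  P(scram | genuine neutron-flux excursion) = 0.37*0.78 + 0.57*0.22
        = 0.288600 + 0.125400 = 0.414000
The terms with stuck control-rod sensor present sum to 0.125400, so
  P(stuck control-rod sensor | scram, genuine neutron-flux excursion) = 0.125400 / 0.414000 ≈ 0.303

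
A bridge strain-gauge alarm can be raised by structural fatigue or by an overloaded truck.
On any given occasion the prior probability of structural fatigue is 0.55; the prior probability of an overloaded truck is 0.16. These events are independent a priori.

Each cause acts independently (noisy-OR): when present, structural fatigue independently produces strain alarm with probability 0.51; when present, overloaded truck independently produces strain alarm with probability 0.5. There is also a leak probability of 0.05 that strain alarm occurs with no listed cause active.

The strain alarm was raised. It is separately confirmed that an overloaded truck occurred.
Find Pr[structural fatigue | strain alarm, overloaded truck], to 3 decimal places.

Pr[structural fatigue | strain alarm, overloaded truck] ≈ 0.641

Under noisy-OR, P(strain alarm | causes) = 1 − (1−0.05)·∏(1−qᵢ) over the active causes.
P(strain alarm | overloaded truck) = 0.525·0.45 + 0.76725·0.55 = 0.236250 + 0.421988 = 0.658238
The structural fatigue-present share is 0.76725·0.55 = 0.421988.
Hence the posterior is 0.421988/0.658238 ≈ 0.641.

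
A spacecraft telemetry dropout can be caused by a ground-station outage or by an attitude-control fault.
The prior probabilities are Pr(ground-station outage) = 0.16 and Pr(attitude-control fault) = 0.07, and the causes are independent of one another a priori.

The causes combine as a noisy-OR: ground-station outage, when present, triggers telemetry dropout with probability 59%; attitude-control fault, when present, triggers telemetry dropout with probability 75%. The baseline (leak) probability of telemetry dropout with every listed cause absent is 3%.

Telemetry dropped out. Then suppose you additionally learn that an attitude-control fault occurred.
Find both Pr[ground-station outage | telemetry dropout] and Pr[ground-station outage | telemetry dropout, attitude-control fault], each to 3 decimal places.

Pr[ground-station outage | telemetry dropout] ≈ 0.595; Pr[ground-station outage | telemetry dropout, attitude-control fault] ≈ 0.185

Under noisy-OR, P(telemetry dropout | causes) = 1 − (1−0.03)·∏(1−qᵢ) over the active causes.
P(telemetry dropout) = 0.03·0.84·0.93 + 0.7575·0.84·0.07 + 0.6023·0.16·0.93 + 0.900575·0.16·0.07 = 0.023436 + 0.044541 + 0.089622 + 0.010086 = 0.167685
The ground-station outage-present share is 0.089622 + 0.010086 = 0.099708.
Hence the posterior is 0.099708/0.167685 ≈ 0.595.

With the extra evidence:
Numerator (weight on configurations with ground-station outage): 0.900575·0.16 = 0.144092
Denominator P(telemetry dropout | attitude-control fault): 0.7575·0.84 + 0.900575·0.16 = 0.780392
P(ground-station outage | telemetry dropout, attitude-control fault) = 0.144092/0.780392 ≈ 0.185
— attitude-control fault explains away the evidence for ground-station outage.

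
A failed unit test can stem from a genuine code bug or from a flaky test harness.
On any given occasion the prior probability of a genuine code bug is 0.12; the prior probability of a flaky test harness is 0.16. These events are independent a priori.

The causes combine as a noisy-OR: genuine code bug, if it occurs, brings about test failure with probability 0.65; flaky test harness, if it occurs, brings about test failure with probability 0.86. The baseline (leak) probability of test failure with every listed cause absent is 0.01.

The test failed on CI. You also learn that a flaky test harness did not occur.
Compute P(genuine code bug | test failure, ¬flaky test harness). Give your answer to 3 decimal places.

P(genuine code bug | test failure, ¬flaky test harness) ≈ 0.899

Under noisy-OR, P(test failure | causes) = 1 − (1−0.01)·∏(1−qᵢ) over the active causes.
Weight on genuine code bug=true, given the evidence: 0.6535·0.12 = 0.078420
The normalizing constant is 0.01·0.88 + 0.6535·0.12 = 0.087220
P(genuine code bug | test failure, ¬flaky test harness) = 0.078420/0.087220 ≈ 0.899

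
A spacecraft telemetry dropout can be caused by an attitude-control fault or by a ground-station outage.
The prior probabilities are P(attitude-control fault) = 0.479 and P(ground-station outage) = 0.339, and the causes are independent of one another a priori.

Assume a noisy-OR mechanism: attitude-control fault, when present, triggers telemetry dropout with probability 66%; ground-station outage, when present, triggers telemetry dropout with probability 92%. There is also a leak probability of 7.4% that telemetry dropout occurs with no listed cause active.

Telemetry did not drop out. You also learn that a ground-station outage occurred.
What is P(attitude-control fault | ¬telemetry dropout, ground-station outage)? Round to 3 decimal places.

Under noisy-OR, P(telemetry dropout | causes) = 1 − (1−0.074)·∏(1−qᵢ) over the active causes.
P(¬telemetry dropout | ground-station outage) = 0.07408*0.521 + 0.025187*0.479 = 0.038596 + 0.012065 = 0.050661
The attitude-control fault-present share is 0.025187*0.479 = 0.012065.
So P(attitude-control fault | ¬telemetry dropout, ground-station outage) = 0.012065/0.050661 ≈ 0.238.

P(attitude-control fault | ¬telemetry dropout, ground-station outage) ≈ 0.238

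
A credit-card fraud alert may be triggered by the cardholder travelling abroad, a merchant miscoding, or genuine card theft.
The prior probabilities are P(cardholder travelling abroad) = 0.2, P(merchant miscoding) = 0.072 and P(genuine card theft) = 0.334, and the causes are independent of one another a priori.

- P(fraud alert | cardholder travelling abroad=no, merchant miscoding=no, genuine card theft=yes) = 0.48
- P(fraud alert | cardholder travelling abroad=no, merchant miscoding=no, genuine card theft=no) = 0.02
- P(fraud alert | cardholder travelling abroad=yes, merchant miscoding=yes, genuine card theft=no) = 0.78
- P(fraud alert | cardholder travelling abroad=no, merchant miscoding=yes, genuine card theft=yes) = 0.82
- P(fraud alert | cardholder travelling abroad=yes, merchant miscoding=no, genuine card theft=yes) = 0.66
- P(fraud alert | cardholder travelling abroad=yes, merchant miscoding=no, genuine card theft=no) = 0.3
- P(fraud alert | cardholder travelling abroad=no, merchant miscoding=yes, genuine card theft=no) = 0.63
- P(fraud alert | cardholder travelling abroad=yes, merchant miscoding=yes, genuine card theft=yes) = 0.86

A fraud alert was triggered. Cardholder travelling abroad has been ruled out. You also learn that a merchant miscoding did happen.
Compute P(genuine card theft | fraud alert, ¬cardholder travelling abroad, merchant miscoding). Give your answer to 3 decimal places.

Weight on genuine card theft=true, given the evidence: 0.82·0.334 = 0.273880
Normalizer over all consistent configurations: 0.63·0.666 + 0.82·0.334 = 0.693460
P(genuine card theft | fraud alert, ¬cardholder travelling abroad, merchant miscoding) = 0.273880/0.693460 ≈ 0.395

P(genuine card theft | fraud alert, ¬cardholder travelling abroad, merchant miscoding) ≈ 0.395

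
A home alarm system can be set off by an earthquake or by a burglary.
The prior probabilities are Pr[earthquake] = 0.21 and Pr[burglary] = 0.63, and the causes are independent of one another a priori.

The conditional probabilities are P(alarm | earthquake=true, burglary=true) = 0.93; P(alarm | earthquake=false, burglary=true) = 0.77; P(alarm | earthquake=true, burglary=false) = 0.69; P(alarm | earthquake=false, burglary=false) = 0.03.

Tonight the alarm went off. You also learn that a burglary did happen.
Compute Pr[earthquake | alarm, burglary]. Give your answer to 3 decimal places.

Pr[earthquake | alarm, burglary] ≈ 0.243

P(alarm | burglary) = 0.77·0.79 + 0.93·0.21 = 0.608300 + 0.195300 = 0.803600
Restricting to configurations with earthquake present: 0.93·0.21 = 0.195300.
Hence the posterior is 0.195300/0.803600 ≈ 0.243.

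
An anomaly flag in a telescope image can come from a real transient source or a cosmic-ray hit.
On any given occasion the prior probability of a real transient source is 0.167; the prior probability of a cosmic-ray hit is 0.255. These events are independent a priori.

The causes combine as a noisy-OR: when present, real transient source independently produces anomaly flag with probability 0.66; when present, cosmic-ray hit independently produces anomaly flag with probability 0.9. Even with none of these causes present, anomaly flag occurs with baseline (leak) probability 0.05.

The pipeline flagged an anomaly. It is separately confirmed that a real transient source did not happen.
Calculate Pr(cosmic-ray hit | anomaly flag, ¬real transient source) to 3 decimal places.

Under noisy-OR, P(anomaly flag | causes) = 1 − (1−0.05)·∏(1−qᵢ) over the active causes.
Weight on cosmic-ray hit=true, given the evidence: 0.905·0.255 = 0.230775
Normalizer over all consistent configurations: 0.05·0.745 + 0.905·0.255 = 0.268025
Posterior = 0.230775 / 0.268025 ≈ 0.861

Pr(cosmic-ray hit | anomaly flag, ¬real transient source) ≈ 0.861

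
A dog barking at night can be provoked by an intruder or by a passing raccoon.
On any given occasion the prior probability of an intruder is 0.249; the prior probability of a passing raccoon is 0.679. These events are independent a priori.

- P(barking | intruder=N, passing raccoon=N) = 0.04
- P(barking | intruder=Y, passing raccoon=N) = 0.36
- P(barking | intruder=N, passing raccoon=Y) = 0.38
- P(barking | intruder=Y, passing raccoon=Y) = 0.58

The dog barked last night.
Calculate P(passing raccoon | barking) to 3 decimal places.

P(passing raccoon | barking) ≈ 0.884

Numerator (weight on configurations with passing raccoon): 0.193773 + 0.098061 = 0.291834
The normalizing constant is 0.04·0.751·0.321 + 0.38·0.751·0.679 + 0.36·0.249·0.321 + 0.58·0.249·0.679 = 0.330251
Posterior = 0.291834 / 0.330251 ≈ 0.884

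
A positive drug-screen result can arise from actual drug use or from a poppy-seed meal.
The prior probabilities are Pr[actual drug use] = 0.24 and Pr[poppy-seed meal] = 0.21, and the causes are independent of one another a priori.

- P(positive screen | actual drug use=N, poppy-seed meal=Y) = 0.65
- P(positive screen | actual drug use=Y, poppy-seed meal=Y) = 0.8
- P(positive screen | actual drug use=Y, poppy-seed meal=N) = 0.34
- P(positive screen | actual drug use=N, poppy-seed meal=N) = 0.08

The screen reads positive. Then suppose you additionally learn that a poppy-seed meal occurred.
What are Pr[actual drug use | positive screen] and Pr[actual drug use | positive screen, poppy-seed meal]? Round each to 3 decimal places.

Numerator (weight on configurations with actual drug use): 0.064464 + 0.040320 = 0.104784
Normalizer over all consistent configurations: 0.08×0.76×0.79 + 0.65×0.76×0.21 + 0.34×0.24×0.79 + 0.8×0.24×0.21 = 0.256556
Posterior = 0.104784 / 0.256556 ≈ 0.408

With the extra evidence:
P(positive screen | poppy-seed meal) = 0.65·0.76 + 0.8·0.24 = 0.494000 + 0.192000 = 0.686000
The actual drug use-present share is 0.8·0.24 = 0.192000.
P(actual drug use | positive screen, poppy-seed meal) = 0.192000 / 0.686000 ≈ 0.280

Pr[actual drug use | positive screen] ≈ 0.408; Pr[actual drug use | positive screen, poppy-seed meal] ≈ 0.280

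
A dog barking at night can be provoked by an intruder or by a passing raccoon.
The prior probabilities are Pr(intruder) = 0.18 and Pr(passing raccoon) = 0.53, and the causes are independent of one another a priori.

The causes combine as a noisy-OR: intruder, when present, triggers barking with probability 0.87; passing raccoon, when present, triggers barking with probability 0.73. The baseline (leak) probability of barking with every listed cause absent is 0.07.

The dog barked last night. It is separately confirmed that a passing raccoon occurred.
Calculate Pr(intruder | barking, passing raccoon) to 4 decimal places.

Pr(intruder | barking, passing raccoon) ≈ 0.2209

Under noisy-OR, P(barking | causes) = 1 − (1−0.07)·∏(1−qᵢ) over the active causes.
Sum P(barking|·) weighted by the priors over both values of intruder:
  P(barking | passing raccoon) = 0.7489·0.82 + 0.967357·0.18
        = 0.614098 + 0.174124 = 0.788222
Configurations with intruder contribute 0.174124, so
  P(intruder | barking, passing raccoon) = 0.174124 / 0.788222 ≈ 0.2209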